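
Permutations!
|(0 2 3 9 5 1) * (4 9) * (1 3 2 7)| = 12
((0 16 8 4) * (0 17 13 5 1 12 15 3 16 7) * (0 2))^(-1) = (0 2 7)(1 5 13 17 4 8 16 3 15 12) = ((0 7 2)(1 12 15 3 16 8 4 17 13 5))^(-1)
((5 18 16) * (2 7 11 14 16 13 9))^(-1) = (2 9 13 18 5 16 14 11 7)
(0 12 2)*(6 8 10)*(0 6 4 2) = (0 12)(2 6 8 10 4) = [12, 1, 6, 3, 2, 5, 8, 7, 10, 9, 4, 11, 0]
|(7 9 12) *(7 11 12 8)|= |(7 9 8)(11 12)|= 6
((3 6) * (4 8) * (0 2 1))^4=((0 2 1)(3 6)(4 8))^4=(8)(0 2 1)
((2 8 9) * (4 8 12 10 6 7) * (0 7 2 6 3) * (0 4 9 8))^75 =((0 7 9 6 2 12 10 3 4))^75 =(0 6 10)(2 3 7)(4 9 12)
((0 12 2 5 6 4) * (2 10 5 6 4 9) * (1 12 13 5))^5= (0 13 5 4)(1 10 12)(2 9 6)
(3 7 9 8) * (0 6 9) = (0 6 9 8 3 7) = [6, 1, 2, 7, 4, 5, 9, 0, 3, 8]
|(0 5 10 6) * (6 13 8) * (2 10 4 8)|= 15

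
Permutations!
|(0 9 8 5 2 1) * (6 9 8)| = |(0 8 5 2 1)(6 9)| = 10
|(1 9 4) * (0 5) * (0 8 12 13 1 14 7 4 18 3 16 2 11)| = 12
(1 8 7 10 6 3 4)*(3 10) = (1 8 7 3 4)(6 10) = [0, 8, 2, 4, 1, 5, 10, 3, 7, 9, 6]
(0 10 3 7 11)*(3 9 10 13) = (0 13 3 7 11)(9 10) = [13, 1, 2, 7, 4, 5, 6, 11, 8, 10, 9, 0, 12, 3]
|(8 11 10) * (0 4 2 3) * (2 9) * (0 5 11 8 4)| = |(2 3 5 11 10 4 9)| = 7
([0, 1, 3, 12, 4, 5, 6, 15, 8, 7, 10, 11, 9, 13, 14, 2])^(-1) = [0, 1, 15, 2, 4, 5, 6, 9, 8, 12, 10, 11, 3, 13, 14, 7]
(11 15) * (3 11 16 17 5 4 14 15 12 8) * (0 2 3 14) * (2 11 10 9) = (0 11 12 8 14 15 16 17 5 4)(2 3 10 9) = [11, 1, 3, 10, 0, 4, 6, 7, 14, 2, 9, 12, 8, 13, 15, 16, 17, 5]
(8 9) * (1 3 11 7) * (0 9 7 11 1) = (11)(0 9 8 7)(1 3) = [9, 3, 2, 1, 4, 5, 6, 0, 7, 8, 10, 11]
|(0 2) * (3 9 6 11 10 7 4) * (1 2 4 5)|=11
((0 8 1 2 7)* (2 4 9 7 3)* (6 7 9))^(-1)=((9)(0 8 1 4 6 7)(2 3))^(-1)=(9)(0 7 6 4 1 8)(2 3)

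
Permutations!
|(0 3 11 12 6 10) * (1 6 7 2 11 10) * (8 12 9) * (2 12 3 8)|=12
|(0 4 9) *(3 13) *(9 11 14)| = 10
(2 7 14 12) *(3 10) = [0, 1, 7, 10, 4, 5, 6, 14, 8, 9, 3, 11, 2, 13, 12] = (2 7 14 12)(3 10)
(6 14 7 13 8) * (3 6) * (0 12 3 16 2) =(0 12 3 6 14 7 13 8 16 2) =[12, 1, 0, 6, 4, 5, 14, 13, 16, 9, 10, 11, 3, 8, 7, 15, 2]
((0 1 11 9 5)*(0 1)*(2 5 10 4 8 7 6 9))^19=(1 5 2 11)(4 8 7 6 9 10)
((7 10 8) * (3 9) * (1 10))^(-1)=(1 7 8 10)(3 9)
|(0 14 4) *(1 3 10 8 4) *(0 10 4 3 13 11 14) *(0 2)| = |(0 2)(1 13 11 14)(3 4 10 8)| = 4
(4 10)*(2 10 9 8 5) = (2 10 4 9 8 5) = [0, 1, 10, 3, 9, 2, 6, 7, 5, 8, 4]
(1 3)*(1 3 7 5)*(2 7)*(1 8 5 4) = [0, 2, 7, 3, 1, 8, 6, 4, 5] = (1 2 7 4)(5 8)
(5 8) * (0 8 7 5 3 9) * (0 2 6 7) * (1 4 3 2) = (0 8 2 6 7 5)(1 4 3 9) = [8, 4, 6, 9, 3, 0, 7, 5, 2, 1]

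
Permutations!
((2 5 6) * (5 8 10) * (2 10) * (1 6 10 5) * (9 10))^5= ((1 6 5 9 10)(2 8))^5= (10)(2 8)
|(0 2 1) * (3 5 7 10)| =12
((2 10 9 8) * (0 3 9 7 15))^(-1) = ((0 3 9 8 2 10 7 15))^(-1) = (0 15 7 10 2 8 9 3)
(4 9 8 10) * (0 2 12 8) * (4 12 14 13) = [2, 1, 14, 3, 9, 5, 6, 7, 10, 0, 12, 11, 8, 4, 13] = (0 2 14 13 4 9)(8 10 12)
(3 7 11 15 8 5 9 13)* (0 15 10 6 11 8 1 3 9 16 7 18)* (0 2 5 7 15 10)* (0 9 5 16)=(0 10 6 11 9 13 5)(1 3 18 2 16 15)(7 8)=[10, 3, 16, 18, 4, 0, 11, 8, 7, 13, 6, 9, 12, 5, 14, 1, 15, 17, 2]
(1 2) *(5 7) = (1 2)(5 7) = [0, 2, 1, 3, 4, 7, 6, 5]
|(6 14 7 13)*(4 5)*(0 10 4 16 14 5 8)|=12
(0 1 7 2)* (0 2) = [1, 7, 2, 3, 4, 5, 6, 0] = (0 1 7)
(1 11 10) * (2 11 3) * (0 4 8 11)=(0 4 8 11 10 1 3 2)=[4, 3, 0, 2, 8, 5, 6, 7, 11, 9, 1, 10]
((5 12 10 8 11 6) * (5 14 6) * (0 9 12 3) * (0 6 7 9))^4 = (3 9 11 14 10)(5 7 8 6 12)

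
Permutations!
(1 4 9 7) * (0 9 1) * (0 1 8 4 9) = (1 9 7)(4 8) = [0, 9, 2, 3, 8, 5, 6, 1, 4, 7]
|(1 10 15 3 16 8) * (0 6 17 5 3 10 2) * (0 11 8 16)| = |(0 6 17 5 3)(1 2 11 8)(10 15)| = 20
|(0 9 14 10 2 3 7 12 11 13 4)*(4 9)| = 18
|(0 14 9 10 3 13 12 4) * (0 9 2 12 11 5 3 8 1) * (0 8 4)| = |(0 14 2 12)(1 8)(3 13 11 5)(4 9 10)| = 12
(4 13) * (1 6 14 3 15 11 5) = [0, 6, 2, 15, 13, 1, 14, 7, 8, 9, 10, 5, 12, 4, 3, 11] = (1 6 14 3 15 11 5)(4 13)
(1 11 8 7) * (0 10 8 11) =(11)(0 10 8 7 1) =[10, 0, 2, 3, 4, 5, 6, 1, 7, 9, 8, 11]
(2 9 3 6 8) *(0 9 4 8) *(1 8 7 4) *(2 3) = [9, 8, 1, 6, 7, 5, 0, 4, 3, 2] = (0 9 2 1 8 3 6)(4 7)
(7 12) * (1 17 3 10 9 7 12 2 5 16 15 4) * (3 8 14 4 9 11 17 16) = [0, 16, 5, 10, 1, 3, 6, 2, 14, 7, 11, 17, 12, 13, 4, 9, 15, 8] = (1 16 15 9 7 2 5 3 10 11 17 8 14 4)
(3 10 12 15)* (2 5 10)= (2 5 10 12 15 3)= [0, 1, 5, 2, 4, 10, 6, 7, 8, 9, 12, 11, 15, 13, 14, 3]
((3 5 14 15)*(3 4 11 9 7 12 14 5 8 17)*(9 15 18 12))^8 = (3 17 8)(4 15 11)(12 18 14)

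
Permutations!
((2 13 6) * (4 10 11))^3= (13)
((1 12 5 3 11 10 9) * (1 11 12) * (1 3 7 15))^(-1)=((1 3 12 5 7 15)(9 11 10))^(-1)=(1 15 7 5 12 3)(9 10 11)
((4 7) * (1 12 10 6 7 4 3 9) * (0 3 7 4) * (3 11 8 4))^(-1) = (0 4 8 11)(1 9 3 6 10 12)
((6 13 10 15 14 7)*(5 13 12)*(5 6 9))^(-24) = (5 14 13 7 10 9 15)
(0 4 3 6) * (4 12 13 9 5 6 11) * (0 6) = (0 12 13 9 5)(3 11 4) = [12, 1, 2, 11, 3, 0, 6, 7, 8, 5, 10, 4, 13, 9]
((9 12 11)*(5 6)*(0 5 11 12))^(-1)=((12)(0 5 6 11 9))^(-1)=(12)(0 9 11 6 5)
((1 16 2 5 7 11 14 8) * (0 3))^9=((0 3)(1 16 2 5 7 11 14 8))^9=(0 3)(1 16 2 5 7 11 14 8)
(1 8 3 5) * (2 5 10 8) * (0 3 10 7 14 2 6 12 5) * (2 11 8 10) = [3, 6, 0, 7, 4, 1, 12, 14, 2, 9, 10, 8, 5, 13, 11] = (0 3 7 14 11 8 2)(1 6 12 5)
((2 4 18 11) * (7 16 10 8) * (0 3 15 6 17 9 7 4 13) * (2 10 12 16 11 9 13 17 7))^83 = ((0 3 15 6 7 11 10 8 4 18 9 2 17 13)(12 16))^83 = (0 13 17 2 9 18 4 8 10 11 7 6 15 3)(12 16)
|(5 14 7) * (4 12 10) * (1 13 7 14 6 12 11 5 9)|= 12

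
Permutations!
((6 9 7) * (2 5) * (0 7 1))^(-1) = (0 1 9 6 7)(2 5) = ((0 7 6 9 1)(2 5))^(-1)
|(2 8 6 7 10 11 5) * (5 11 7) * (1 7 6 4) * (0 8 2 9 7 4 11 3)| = 20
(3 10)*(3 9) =[0, 1, 2, 10, 4, 5, 6, 7, 8, 3, 9] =(3 10 9)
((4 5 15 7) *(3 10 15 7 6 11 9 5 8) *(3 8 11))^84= (15)(4 7 5 9 11)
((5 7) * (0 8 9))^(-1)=(0 9 8)(5 7)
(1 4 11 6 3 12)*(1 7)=(1 4 11 6 3 12 7)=[0, 4, 2, 12, 11, 5, 3, 1, 8, 9, 10, 6, 7]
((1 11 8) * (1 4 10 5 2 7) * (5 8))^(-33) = (1 5 7 11 2)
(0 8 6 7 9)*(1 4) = (0 8 6 7 9)(1 4) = [8, 4, 2, 3, 1, 5, 7, 9, 6, 0]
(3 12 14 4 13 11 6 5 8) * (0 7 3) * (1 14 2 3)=(0 7 1 14 4 13 11 6 5 8)(2 3 12)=[7, 14, 3, 12, 13, 8, 5, 1, 0, 9, 10, 6, 2, 11, 4]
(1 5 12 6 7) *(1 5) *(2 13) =[0, 1, 13, 3, 4, 12, 7, 5, 8, 9, 10, 11, 6, 2] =(2 13)(5 12 6 7)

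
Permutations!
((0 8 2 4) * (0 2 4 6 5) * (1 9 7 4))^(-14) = ((0 8 1 9 7 4 2 6 5))^(-14) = (0 7 5 9 6 1 2 8 4)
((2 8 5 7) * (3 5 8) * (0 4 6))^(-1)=((8)(0 4 6)(2 3 5 7))^(-1)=(8)(0 6 4)(2 7 5 3)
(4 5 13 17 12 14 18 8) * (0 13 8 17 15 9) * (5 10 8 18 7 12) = (0 13 15 9)(4 10 8)(5 18 17)(7 12 14) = [13, 1, 2, 3, 10, 18, 6, 12, 4, 0, 8, 11, 14, 15, 7, 9, 16, 5, 17]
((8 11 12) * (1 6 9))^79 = ((1 6 9)(8 11 12))^79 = (1 6 9)(8 11 12)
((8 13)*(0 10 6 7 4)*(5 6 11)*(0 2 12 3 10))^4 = ((2 12 3 10 11 5 6 7 4)(8 13))^4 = (13)(2 11 4 10 7 3 6 12 5)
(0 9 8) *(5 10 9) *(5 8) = (0 8)(5 10 9) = [8, 1, 2, 3, 4, 10, 6, 7, 0, 5, 9]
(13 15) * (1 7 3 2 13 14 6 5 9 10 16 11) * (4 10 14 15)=(1 7 3 2 13 4 10 16 11)(5 9 14 6)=[0, 7, 13, 2, 10, 9, 5, 3, 8, 14, 16, 1, 12, 4, 6, 15, 11]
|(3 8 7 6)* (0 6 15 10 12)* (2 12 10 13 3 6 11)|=|(0 11 2 12)(3 8 7 15 13)|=20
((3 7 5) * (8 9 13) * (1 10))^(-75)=(13)(1 10)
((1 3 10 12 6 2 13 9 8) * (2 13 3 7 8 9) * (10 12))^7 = (1 7 8)(2 12 13 3 6)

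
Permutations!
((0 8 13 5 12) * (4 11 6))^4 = ((0 8 13 5 12)(4 11 6))^4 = (0 12 5 13 8)(4 11 6)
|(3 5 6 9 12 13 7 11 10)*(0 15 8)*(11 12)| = |(0 15 8)(3 5 6 9 11 10)(7 12 13)| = 6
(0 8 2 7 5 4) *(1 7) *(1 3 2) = (0 8 1 7 5 4)(2 3) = [8, 7, 3, 2, 0, 4, 6, 5, 1]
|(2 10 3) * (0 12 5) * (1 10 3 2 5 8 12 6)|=|(0 6 1 10 2 3 5)(8 12)|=14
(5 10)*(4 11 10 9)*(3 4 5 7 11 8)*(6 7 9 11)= (3 4 8)(5 11 10 9)(6 7)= [0, 1, 2, 4, 8, 11, 7, 6, 3, 5, 9, 10]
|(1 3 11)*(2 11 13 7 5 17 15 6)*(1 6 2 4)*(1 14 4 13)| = |(1 3)(2 11 6 13 7 5 17 15)(4 14)| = 8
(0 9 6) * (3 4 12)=(0 9 6)(3 4 12)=[9, 1, 2, 4, 12, 5, 0, 7, 8, 6, 10, 11, 3]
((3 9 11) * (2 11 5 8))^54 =(11)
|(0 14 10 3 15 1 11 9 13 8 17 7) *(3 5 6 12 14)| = 10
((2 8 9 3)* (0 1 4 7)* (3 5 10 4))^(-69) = (0 1 3 2 8 9 5 10 4 7)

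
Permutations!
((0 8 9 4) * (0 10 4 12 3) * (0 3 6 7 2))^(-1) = ((0 8 9 12 6 7 2)(4 10))^(-1) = (0 2 7 6 12 9 8)(4 10)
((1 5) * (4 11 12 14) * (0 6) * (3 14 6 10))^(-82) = (0 12 4 3)(6 11 14 10)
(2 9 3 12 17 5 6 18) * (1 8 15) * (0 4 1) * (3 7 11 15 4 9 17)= [9, 8, 17, 12, 1, 6, 18, 11, 4, 7, 10, 15, 3, 13, 14, 0, 16, 5, 2]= (0 9 7 11 15)(1 8 4)(2 17 5 6 18)(3 12)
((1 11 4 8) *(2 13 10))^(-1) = ((1 11 4 8)(2 13 10))^(-1) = (1 8 4 11)(2 10 13)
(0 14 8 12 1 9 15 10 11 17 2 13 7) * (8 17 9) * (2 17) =[14, 8, 13, 3, 4, 5, 6, 0, 12, 15, 11, 9, 1, 7, 2, 10, 16, 17] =(17)(0 14 2 13 7)(1 8 12)(9 15 10 11)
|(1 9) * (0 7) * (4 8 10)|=|(0 7)(1 9)(4 8 10)|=6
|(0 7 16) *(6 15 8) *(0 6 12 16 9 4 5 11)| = |(0 7 9 4 5 11)(6 15 8 12 16)| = 30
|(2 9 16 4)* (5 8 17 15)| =4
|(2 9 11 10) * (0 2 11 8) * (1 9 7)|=|(0 2 7 1 9 8)(10 11)|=6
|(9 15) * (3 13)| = |(3 13)(9 15)| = 2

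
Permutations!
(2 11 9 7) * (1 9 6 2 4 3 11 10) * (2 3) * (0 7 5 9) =(0 7 4 2 10 1)(3 11 6)(5 9) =[7, 0, 10, 11, 2, 9, 3, 4, 8, 5, 1, 6]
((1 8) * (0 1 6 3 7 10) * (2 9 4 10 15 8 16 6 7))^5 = (0 2 1 9 16 4 6 10 3)(7 8 15)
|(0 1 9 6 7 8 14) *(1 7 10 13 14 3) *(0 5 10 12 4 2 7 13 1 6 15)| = |(0 13 14 5 10 1 9 15)(2 7 8 3 6 12 4)| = 56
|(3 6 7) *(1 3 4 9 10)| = |(1 3 6 7 4 9 10)| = 7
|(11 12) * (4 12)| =3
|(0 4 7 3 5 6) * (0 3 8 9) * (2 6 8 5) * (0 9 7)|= 6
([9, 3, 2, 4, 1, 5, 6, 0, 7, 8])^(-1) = (0 7 8 9)(1 4 3)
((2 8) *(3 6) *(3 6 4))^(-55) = (2 8)(3 4)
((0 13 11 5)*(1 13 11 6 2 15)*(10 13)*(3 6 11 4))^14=(0 6 1 11 4 2 10 5 3 15 13)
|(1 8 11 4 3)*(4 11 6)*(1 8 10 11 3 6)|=10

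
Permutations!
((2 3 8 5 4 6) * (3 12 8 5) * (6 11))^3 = ((2 12 8 3 5 4 11 6))^3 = (2 3 11 12 5 6 8 4)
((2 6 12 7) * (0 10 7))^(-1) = ((0 10 7 2 6 12))^(-1) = (0 12 6 2 7 10)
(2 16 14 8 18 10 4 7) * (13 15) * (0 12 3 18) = (0 12 3 18 10 4 7 2 16 14 8)(13 15) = [12, 1, 16, 18, 7, 5, 6, 2, 0, 9, 4, 11, 3, 15, 8, 13, 14, 17, 10]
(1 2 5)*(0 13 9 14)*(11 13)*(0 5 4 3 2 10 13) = (0 11)(1 10 13 9 14 5)(2 4 3) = [11, 10, 4, 2, 3, 1, 6, 7, 8, 14, 13, 0, 12, 9, 5]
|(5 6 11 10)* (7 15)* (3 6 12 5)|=4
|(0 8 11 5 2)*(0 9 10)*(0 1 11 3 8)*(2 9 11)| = 6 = |(1 2 11 5 9 10)(3 8)|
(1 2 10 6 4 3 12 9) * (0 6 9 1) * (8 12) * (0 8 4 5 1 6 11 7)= (0 11 7)(1 2 10 9 8 12 6 5)(3 4)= [11, 2, 10, 4, 3, 1, 5, 0, 12, 8, 9, 7, 6]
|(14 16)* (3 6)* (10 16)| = 6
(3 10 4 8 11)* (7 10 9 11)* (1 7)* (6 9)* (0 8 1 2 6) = [8, 7, 6, 0, 1, 5, 9, 10, 2, 11, 4, 3] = (0 8 2 6 9 11 3)(1 7 10 4)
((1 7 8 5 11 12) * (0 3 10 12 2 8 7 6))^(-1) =((0 3 10 12 1 6)(2 8 5 11))^(-1) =(0 6 1 12 10 3)(2 11 5 8)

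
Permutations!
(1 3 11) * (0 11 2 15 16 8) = (0 11 1 3 2 15 16 8) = [11, 3, 15, 2, 4, 5, 6, 7, 0, 9, 10, 1, 12, 13, 14, 16, 8]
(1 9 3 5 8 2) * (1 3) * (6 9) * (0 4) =(0 4)(1 6 9)(2 3 5 8) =[4, 6, 3, 5, 0, 8, 9, 7, 2, 1]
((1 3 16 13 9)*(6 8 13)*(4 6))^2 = ((1 3 16 4 6 8 13 9))^2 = (1 16 6 13)(3 4 8 9)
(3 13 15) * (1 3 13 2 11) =(1 3 2 11)(13 15) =[0, 3, 11, 2, 4, 5, 6, 7, 8, 9, 10, 1, 12, 15, 14, 13]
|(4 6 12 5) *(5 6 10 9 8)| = |(4 10 9 8 5)(6 12)| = 10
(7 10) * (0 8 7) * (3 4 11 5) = [8, 1, 2, 4, 11, 3, 6, 10, 7, 9, 0, 5] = (0 8 7 10)(3 4 11 5)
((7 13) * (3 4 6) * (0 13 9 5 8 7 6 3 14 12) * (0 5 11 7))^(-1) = (0 8 5 12 14 6 13)(3 4)(7 11 9)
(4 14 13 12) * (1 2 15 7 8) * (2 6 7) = [0, 6, 15, 3, 14, 5, 7, 8, 1, 9, 10, 11, 4, 12, 13, 2] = (1 6 7 8)(2 15)(4 14 13 12)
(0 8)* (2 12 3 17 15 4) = [8, 1, 12, 17, 2, 5, 6, 7, 0, 9, 10, 11, 3, 13, 14, 4, 16, 15] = (0 8)(2 12 3 17 15 4)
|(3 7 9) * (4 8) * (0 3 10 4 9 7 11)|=|(0 3 11)(4 8 9 10)|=12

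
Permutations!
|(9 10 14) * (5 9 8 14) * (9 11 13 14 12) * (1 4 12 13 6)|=24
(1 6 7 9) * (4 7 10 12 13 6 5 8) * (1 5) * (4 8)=(4 7 9 5)(6 10 12 13)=[0, 1, 2, 3, 7, 4, 10, 9, 8, 5, 12, 11, 13, 6]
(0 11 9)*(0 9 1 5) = (0 11 1 5) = [11, 5, 2, 3, 4, 0, 6, 7, 8, 9, 10, 1]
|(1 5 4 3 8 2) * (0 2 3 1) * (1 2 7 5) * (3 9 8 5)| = |(0 7 3 5 4 2)(8 9)| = 6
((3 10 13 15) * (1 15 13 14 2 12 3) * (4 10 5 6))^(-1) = ((1 15)(2 12 3 5 6 4 10 14))^(-1) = (1 15)(2 14 10 4 6 5 3 12)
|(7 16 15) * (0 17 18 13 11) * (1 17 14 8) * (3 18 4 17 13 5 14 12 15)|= 26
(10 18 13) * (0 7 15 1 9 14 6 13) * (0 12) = (0 7 15 1 9 14 6 13 10 18 12) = [7, 9, 2, 3, 4, 5, 13, 15, 8, 14, 18, 11, 0, 10, 6, 1, 16, 17, 12]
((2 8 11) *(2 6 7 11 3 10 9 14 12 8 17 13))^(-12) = (17)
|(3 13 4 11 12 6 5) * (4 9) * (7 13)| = |(3 7 13 9 4 11 12 6 5)| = 9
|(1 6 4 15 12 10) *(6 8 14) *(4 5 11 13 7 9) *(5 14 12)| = |(1 8 12 10)(4 15 5 11 13 7 9)(6 14)| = 28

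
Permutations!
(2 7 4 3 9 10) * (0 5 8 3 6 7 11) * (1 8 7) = (0 5 7 4 6 1 8 3 9 10 2 11) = [5, 8, 11, 9, 6, 7, 1, 4, 3, 10, 2, 0]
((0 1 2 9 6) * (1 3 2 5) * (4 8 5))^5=((0 3 2 9 6)(1 4 8 5))^5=(9)(1 4 8 5)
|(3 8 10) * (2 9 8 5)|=|(2 9 8 10 3 5)|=6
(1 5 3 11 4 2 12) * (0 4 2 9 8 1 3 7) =(0 4 9 8 1 5 7)(2 12 3 11) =[4, 5, 12, 11, 9, 7, 6, 0, 1, 8, 10, 2, 3]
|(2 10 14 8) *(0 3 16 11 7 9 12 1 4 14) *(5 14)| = 14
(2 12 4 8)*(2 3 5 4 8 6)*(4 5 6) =[0, 1, 12, 6, 4, 5, 2, 7, 3, 9, 10, 11, 8] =(2 12 8 3 6)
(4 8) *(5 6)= (4 8)(5 6)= [0, 1, 2, 3, 8, 6, 5, 7, 4]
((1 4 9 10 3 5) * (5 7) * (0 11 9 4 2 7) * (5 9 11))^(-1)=((11)(0 5 1 2 7 9 10 3))^(-1)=(11)(0 3 10 9 7 2 1 5)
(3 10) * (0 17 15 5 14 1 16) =[17, 16, 2, 10, 4, 14, 6, 7, 8, 9, 3, 11, 12, 13, 1, 5, 0, 15] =(0 17 15 5 14 1 16)(3 10)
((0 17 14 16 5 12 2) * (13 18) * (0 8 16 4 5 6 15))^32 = ((0 17 14 4 5 12 2 8 16 6 15)(13 18))^32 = (18)(0 15 6 16 8 2 12 5 4 14 17)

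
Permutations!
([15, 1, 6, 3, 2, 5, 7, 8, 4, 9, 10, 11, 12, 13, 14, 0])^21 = (0 15)(2 6 7 8 4)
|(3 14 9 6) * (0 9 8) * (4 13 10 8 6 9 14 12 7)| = 10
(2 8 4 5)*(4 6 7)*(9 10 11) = (2 8 6 7 4 5)(9 10 11) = [0, 1, 8, 3, 5, 2, 7, 4, 6, 10, 11, 9]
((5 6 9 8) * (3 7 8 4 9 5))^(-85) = ((3 7 8)(4 9)(5 6))^(-85) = (3 8 7)(4 9)(5 6)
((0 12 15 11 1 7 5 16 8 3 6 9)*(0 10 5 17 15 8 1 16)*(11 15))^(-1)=((0 12 8 3 6 9 10 5)(1 7 17 11 16))^(-1)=(0 5 10 9 6 3 8 12)(1 16 11 17 7)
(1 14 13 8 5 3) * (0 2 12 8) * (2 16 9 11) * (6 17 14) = (0 16 9 11 2 12 8 5 3 1 6 17 14 13) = [16, 6, 12, 1, 4, 3, 17, 7, 5, 11, 10, 2, 8, 0, 13, 15, 9, 14]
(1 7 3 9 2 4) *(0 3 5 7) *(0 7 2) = (0 3 9)(1 7 5 2 4) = [3, 7, 4, 9, 1, 2, 6, 5, 8, 0]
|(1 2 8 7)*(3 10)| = |(1 2 8 7)(3 10)| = 4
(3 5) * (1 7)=(1 7)(3 5)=[0, 7, 2, 5, 4, 3, 6, 1]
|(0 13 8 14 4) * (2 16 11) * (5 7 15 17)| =|(0 13 8 14 4)(2 16 11)(5 7 15 17)| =60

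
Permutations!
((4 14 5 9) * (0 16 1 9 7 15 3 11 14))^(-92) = ((0 16 1 9 4)(3 11 14 5 7 15))^(-92) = (0 9 16 4 1)(3 7 14)(5 11 15)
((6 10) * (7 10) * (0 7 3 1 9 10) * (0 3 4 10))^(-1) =(0 9 1 3 7)(4 6 10)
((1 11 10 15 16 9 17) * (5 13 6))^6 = (1 17 9 16 15 10 11)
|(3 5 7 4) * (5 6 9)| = 6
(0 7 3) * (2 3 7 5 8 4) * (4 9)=(0 5 8 9 4 2 3)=[5, 1, 3, 0, 2, 8, 6, 7, 9, 4]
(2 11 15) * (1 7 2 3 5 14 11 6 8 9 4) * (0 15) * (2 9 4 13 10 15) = (0 2 6 8 4 1 7 9 13 10 15 3 5 14 11) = [2, 7, 6, 5, 1, 14, 8, 9, 4, 13, 15, 0, 12, 10, 11, 3]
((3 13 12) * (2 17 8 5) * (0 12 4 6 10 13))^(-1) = ((0 12 3)(2 17 8 5)(4 6 10 13))^(-1) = (0 3 12)(2 5 8 17)(4 13 10 6)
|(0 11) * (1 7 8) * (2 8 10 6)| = |(0 11)(1 7 10 6 2 8)| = 6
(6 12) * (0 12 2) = (0 12 6 2) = [12, 1, 0, 3, 4, 5, 2, 7, 8, 9, 10, 11, 6]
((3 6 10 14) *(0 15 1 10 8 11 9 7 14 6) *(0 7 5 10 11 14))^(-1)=((0 15 1 11 9 5 10 6 8 14 3 7))^(-1)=(0 7 3 14 8 6 10 5 9 11 1 15)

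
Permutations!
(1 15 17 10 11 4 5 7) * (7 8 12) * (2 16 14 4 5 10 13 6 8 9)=(1 15 17 13 6 8 12 7)(2 16 14 4 10 11 5 9)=[0, 15, 16, 3, 10, 9, 8, 1, 12, 2, 11, 5, 7, 6, 4, 17, 14, 13]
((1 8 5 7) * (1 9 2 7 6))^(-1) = ((1 8 5 6)(2 7 9))^(-1) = (1 6 5 8)(2 9 7)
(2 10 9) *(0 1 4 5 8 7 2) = (0 1 4 5 8 7 2 10 9) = [1, 4, 10, 3, 5, 8, 6, 2, 7, 0, 9]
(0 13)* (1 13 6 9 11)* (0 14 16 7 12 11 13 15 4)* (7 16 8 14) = [6, 15, 2, 3, 0, 5, 9, 12, 14, 13, 10, 1, 11, 7, 8, 4, 16] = (16)(0 6 9 13 7 12 11 1 15 4)(8 14)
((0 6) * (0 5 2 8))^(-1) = (0 8 2 5 6)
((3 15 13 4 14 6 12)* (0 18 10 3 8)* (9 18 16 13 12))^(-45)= ((0 16 13 4 14 6 9 18 10 3 15 12 8))^(-45)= (0 18 16 10 13 3 4 15 14 12 6 8 9)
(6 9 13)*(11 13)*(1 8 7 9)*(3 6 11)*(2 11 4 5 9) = (1 8 7 2 11 13 4 5 9 3 6) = [0, 8, 11, 6, 5, 9, 1, 2, 7, 3, 10, 13, 12, 4]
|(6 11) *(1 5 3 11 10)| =|(1 5 3 11 6 10)| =6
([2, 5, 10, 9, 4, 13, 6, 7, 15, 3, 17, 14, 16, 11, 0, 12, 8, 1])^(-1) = (0 14 11 13 5 1 17 10 2)(3 9)(8 16 12 15)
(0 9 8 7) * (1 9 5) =(0 5 1 9 8 7) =[5, 9, 2, 3, 4, 1, 6, 0, 7, 8]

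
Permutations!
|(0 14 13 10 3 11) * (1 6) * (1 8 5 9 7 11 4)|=13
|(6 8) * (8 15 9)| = |(6 15 9 8)| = 4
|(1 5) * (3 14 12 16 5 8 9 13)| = |(1 8 9 13 3 14 12 16 5)| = 9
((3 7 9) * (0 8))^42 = ((0 8)(3 7 9))^42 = (9)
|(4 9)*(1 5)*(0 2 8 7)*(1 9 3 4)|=12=|(0 2 8 7)(1 5 9)(3 4)|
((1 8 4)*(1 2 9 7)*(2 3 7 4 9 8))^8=(1 2 8 9 4 3 7)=((1 2 8 9 4 3 7))^8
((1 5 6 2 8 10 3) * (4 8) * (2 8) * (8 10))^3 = (1 10 5 3 6)(2 4)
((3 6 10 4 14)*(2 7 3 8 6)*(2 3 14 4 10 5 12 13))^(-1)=((2 7 14 8 6 5 12 13))^(-1)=(2 13 12 5 6 8 14 7)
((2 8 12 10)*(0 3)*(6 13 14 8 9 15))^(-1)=(0 3)(2 10 12 8 14 13 6 15 9)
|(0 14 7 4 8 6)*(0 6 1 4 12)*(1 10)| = 4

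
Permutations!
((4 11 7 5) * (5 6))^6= ((4 11 7 6 5))^6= (4 11 7 6 5)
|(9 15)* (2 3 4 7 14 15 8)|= |(2 3 4 7 14 15 9 8)|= 8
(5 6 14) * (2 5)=(2 5 6 14)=[0, 1, 5, 3, 4, 6, 14, 7, 8, 9, 10, 11, 12, 13, 2]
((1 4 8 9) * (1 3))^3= (1 9 4 3 8)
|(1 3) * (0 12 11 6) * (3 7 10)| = |(0 12 11 6)(1 7 10 3)| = 4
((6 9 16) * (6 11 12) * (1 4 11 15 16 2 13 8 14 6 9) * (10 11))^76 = (16)(1 6 14 8 13 2 9 12 11 10 4)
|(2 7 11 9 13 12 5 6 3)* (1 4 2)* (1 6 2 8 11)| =|(1 4 8 11 9 13 12 5 2 7)(3 6)| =10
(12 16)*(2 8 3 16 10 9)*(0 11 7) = (0 11 7)(2 8 3 16 12 10 9) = [11, 1, 8, 16, 4, 5, 6, 0, 3, 2, 9, 7, 10, 13, 14, 15, 12]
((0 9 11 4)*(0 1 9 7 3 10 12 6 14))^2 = (0 3 12 14 7 10 6)(1 11)(4 9) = ((0 7 3 10 12 6 14)(1 9 11 4))^2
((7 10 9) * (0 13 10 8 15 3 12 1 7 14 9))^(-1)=((0 13 10)(1 7 8 15 3 12)(9 14))^(-1)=(0 10 13)(1 12 3 15 8 7)(9 14)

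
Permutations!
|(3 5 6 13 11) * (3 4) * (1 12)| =6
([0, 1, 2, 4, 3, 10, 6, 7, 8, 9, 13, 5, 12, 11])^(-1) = [0, 1, 2, 4, 3, 11, 6, 7, 8, 9, 5, 13, 12, 10]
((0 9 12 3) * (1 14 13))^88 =(1 14 13)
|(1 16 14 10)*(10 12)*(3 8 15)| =|(1 16 14 12 10)(3 8 15)| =15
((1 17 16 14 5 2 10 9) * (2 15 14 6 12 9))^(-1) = ((1 17 16 6 12 9)(2 10)(5 15 14))^(-1) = (1 9 12 6 16 17)(2 10)(5 14 15)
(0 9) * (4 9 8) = [8, 1, 2, 3, 9, 5, 6, 7, 4, 0] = (0 8 4 9)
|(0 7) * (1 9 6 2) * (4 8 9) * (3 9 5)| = 8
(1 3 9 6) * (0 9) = (0 9 6 1 3) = [9, 3, 2, 0, 4, 5, 1, 7, 8, 6]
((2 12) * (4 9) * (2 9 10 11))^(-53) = ((2 12 9 4 10 11))^(-53) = (2 12 9 4 10 11)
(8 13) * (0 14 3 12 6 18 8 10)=(0 14 3 12 6 18 8 13 10)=[14, 1, 2, 12, 4, 5, 18, 7, 13, 9, 0, 11, 6, 10, 3, 15, 16, 17, 8]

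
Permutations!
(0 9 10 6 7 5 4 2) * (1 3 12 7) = (0 9 10 6 1 3 12 7 5 4 2) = [9, 3, 0, 12, 2, 4, 1, 5, 8, 10, 6, 11, 7]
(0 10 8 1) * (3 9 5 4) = (0 10 8 1)(3 9 5 4) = [10, 0, 2, 9, 3, 4, 6, 7, 1, 5, 8]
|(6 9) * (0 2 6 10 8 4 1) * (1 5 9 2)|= 10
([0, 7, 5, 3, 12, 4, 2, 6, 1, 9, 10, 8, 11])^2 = (1 6 5 12 8 7 2 4 11)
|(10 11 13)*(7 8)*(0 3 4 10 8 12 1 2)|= |(0 3 4 10 11 13 8 7 12 1 2)|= 11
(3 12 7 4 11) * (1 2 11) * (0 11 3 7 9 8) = [11, 2, 3, 12, 1, 5, 6, 4, 0, 8, 10, 7, 9] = (0 11 7 4 1 2 3 12 9 8)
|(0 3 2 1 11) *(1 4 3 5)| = |(0 5 1 11)(2 4 3)| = 12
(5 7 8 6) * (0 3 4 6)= (0 3 4 6 5 7 8)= [3, 1, 2, 4, 6, 7, 5, 8, 0]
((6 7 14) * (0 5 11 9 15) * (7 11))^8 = ((0 5 7 14 6 11 9 15))^8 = (15)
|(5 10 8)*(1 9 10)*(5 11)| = 6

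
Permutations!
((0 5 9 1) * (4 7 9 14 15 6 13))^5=(0 13)(1 6)(4 5)(7 14)(9 15)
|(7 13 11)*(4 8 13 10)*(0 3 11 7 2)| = |(0 3 11 2)(4 8 13 7 10)| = 20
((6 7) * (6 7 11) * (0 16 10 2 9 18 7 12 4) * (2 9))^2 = (0 10 18 12)(4 16 9 7)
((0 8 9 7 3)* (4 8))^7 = (0 4 8 9 7 3)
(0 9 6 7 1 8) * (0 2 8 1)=[9, 1, 8, 3, 4, 5, 7, 0, 2, 6]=(0 9 6 7)(2 8)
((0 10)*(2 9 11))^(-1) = (0 10)(2 11 9)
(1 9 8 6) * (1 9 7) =(1 7)(6 9 8) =[0, 7, 2, 3, 4, 5, 9, 1, 6, 8]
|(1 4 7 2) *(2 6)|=5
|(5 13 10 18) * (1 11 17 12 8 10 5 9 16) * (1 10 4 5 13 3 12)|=60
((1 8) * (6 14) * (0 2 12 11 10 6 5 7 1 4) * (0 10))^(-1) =(0 11 12 2)(1 7 5 14 6 10 4 8)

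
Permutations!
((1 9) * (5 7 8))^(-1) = (1 9)(5 8 7)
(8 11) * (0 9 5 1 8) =(0 9 5 1 8 11) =[9, 8, 2, 3, 4, 1, 6, 7, 11, 5, 10, 0]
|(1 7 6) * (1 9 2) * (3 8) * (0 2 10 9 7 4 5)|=10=|(0 2 1 4 5)(3 8)(6 7)(9 10)|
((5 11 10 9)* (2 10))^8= (2 5 10 11 9)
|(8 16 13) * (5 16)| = 4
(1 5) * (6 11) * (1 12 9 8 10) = (1 5 12 9 8 10)(6 11) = [0, 5, 2, 3, 4, 12, 11, 7, 10, 8, 1, 6, 9]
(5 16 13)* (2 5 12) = [0, 1, 5, 3, 4, 16, 6, 7, 8, 9, 10, 11, 2, 12, 14, 15, 13] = (2 5 16 13 12)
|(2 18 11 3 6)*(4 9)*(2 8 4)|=8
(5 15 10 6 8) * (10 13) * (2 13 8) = [0, 1, 13, 3, 4, 15, 2, 7, 5, 9, 6, 11, 12, 10, 14, 8] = (2 13 10 6)(5 15 8)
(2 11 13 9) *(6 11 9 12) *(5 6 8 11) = (2 9)(5 6)(8 11 13 12) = [0, 1, 9, 3, 4, 6, 5, 7, 11, 2, 10, 13, 8, 12]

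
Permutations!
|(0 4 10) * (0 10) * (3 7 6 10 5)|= |(0 4)(3 7 6 10 5)|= 10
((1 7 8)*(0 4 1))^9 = ((0 4 1 7 8))^9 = (0 8 7 1 4)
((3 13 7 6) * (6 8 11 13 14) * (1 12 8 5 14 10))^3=(1 11 5 3 12 13 14 10 8 7 6)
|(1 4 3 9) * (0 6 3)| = 6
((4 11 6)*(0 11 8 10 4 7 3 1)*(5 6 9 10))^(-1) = ((0 11 9 10 4 8 5 6 7 3 1))^(-1) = (0 1 3 7 6 5 8 4 10 9 11)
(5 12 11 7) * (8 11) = (5 12 8 11 7) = [0, 1, 2, 3, 4, 12, 6, 5, 11, 9, 10, 7, 8]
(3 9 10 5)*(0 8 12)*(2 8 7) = (0 7 2 8 12)(3 9 10 5) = [7, 1, 8, 9, 4, 3, 6, 2, 12, 10, 5, 11, 0]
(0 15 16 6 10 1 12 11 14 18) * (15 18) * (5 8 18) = (0 5 8 18)(1 12 11 14 15 16 6 10) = [5, 12, 2, 3, 4, 8, 10, 7, 18, 9, 1, 14, 11, 13, 15, 16, 6, 17, 0]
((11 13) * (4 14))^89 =((4 14)(11 13))^89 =(4 14)(11 13)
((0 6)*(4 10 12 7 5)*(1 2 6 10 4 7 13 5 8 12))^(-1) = (0 6 2 1 10)(5 13 12 8 7)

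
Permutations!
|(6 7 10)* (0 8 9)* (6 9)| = |(0 8 6 7 10 9)| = 6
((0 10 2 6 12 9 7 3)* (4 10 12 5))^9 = ((0 12 9 7 3)(2 6 5 4 10))^9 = (0 3 7 9 12)(2 10 4 5 6)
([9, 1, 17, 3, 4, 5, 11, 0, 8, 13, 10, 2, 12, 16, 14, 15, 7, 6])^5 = (2 17 6 11)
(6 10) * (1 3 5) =(1 3 5)(6 10) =[0, 3, 2, 5, 4, 1, 10, 7, 8, 9, 6]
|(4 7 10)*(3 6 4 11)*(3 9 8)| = 8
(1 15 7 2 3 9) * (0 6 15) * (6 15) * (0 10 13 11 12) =[15, 10, 3, 9, 4, 5, 6, 2, 8, 1, 13, 12, 0, 11, 14, 7] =(0 15 7 2 3 9 1 10 13 11 12)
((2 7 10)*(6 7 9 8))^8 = ((2 9 8 6 7 10))^8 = (2 8 7)(6 10 9)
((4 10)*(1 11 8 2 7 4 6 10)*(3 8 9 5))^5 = ((1 11 9 5 3 8 2 7 4)(6 10))^5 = (1 8 11 2 9 7 5 4 3)(6 10)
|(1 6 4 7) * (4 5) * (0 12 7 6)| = 12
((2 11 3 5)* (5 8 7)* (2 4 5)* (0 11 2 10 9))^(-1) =((0 11 3 8 7 10 9)(4 5))^(-1) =(0 9 10 7 8 3 11)(4 5)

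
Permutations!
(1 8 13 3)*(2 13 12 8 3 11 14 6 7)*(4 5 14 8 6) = [0, 3, 13, 1, 5, 14, 7, 2, 12, 9, 10, 8, 6, 11, 4] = (1 3)(2 13 11 8 12 6 7)(4 5 14)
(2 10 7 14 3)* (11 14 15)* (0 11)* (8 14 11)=(0 8 14 3 2 10 7 15)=[8, 1, 10, 2, 4, 5, 6, 15, 14, 9, 7, 11, 12, 13, 3, 0]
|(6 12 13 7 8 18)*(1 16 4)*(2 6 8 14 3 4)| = |(1 16 2 6 12 13 7 14 3 4)(8 18)| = 10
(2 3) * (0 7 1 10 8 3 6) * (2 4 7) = (0 2 6)(1 10 8 3 4 7) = [2, 10, 6, 4, 7, 5, 0, 1, 3, 9, 8]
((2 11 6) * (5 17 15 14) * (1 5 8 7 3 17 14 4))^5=((1 5 14 8 7 3 17 15 4)(2 11 6))^5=(1 3 5 17 14 15 8 4 7)(2 6 11)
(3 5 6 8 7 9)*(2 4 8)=(2 4 8 7 9 3 5 6)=[0, 1, 4, 5, 8, 6, 2, 9, 7, 3]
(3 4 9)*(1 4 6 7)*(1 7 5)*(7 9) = (1 4 7 9 3 6 5) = [0, 4, 2, 6, 7, 1, 5, 9, 8, 3]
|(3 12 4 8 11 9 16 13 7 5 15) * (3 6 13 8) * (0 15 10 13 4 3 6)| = 4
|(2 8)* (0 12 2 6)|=|(0 12 2 8 6)|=5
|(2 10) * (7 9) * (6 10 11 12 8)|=|(2 11 12 8 6 10)(7 9)|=6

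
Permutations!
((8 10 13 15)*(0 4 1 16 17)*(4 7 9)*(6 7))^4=(0 4)(1 6)(7 16)(9 17)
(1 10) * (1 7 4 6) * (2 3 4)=[0, 10, 3, 4, 6, 5, 1, 2, 8, 9, 7]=(1 10 7 2 3 4 6)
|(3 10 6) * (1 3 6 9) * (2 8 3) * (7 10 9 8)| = |(1 2 7 10 8 3 9)| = 7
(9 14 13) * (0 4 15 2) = (0 4 15 2)(9 14 13) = [4, 1, 0, 3, 15, 5, 6, 7, 8, 14, 10, 11, 12, 9, 13, 2]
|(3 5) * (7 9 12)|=|(3 5)(7 9 12)|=6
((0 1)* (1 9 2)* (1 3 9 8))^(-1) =((0 8 1)(2 3 9))^(-1) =(0 1 8)(2 9 3)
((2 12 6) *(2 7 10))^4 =(2 10 7 6 12)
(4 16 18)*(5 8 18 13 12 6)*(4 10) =(4 16 13 12 6 5 8 18 10) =[0, 1, 2, 3, 16, 8, 5, 7, 18, 9, 4, 11, 6, 12, 14, 15, 13, 17, 10]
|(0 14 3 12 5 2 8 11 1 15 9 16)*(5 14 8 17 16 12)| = 13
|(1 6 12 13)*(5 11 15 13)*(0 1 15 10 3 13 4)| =|(0 1 6 12 5 11 10 3 13 15 4)| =11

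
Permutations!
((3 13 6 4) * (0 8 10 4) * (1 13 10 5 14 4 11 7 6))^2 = ((0 8 5 14 4 3 10 11 7 6)(1 13))^2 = (0 5 4 10 7)(3 11 6 8 14)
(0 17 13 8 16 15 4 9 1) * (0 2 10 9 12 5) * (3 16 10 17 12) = (0 12 5)(1 2 17 13 8 10 9)(3 16 15 4) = [12, 2, 17, 16, 3, 0, 6, 7, 10, 1, 9, 11, 5, 8, 14, 4, 15, 13]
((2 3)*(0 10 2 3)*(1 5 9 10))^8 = (0 5 10)(1 9 2)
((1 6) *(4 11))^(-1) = ((1 6)(4 11))^(-1) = (1 6)(4 11)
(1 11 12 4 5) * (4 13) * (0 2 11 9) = (0 2 11 12 13 4 5 1 9) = [2, 9, 11, 3, 5, 1, 6, 7, 8, 0, 10, 12, 13, 4]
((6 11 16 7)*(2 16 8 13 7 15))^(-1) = (2 15 16)(6 7 13 8 11)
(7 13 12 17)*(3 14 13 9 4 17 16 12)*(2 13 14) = (2 13 3)(4 17 7 9)(12 16) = [0, 1, 13, 2, 17, 5, 6, 9, 8, 4, 10, 11, 16, 3, 14, 15, 12, 7]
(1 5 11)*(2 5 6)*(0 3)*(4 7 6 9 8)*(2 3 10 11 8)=(0 10 11 1 9 2 5 8 4 7 6 3)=[10, 9, 5, 0, 7, 8, 3, 6, 4, 2, 11, 1]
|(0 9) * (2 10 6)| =6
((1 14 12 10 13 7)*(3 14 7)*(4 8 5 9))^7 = ((1 7)(3 14 12 10 13)(4 8 5 9))^7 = (1 7)(3 12 13 14 10)(4 9 5 8)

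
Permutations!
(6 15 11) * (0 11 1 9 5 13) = (0 11 6 15 1 9 5 13) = [11, 9, 2, 3, 4, 13, 15, 7, 8, 5, 10, 6, 12, 0, 14, 1]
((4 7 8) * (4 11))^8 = ((4 7 8 11))^8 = (11)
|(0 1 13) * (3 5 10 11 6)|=|(0 1 13)(3 5 10 11 6)|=15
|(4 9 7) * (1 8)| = 6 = |(1 8)(4 9 7)|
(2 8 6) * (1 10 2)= (1 10 2 8 6)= [0, 10, 8, 3, 4, 5, 1, 7, 6, 9, 2]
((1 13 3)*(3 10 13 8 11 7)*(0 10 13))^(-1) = ((13)(0 10)(1 8 11 7 3))^(-1) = (13)(0 10)(1 3 7 11 8)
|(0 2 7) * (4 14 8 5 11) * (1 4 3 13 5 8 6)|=12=|(0 2 7)(1 4 14 6)(3 13 5 11)|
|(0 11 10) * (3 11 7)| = 5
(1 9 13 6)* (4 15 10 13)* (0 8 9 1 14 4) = (0 8 9)(4 15 10 13 6 14) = [8, 1, 2, 3, 15, 5, 14, 7, 9, 0, 13, 11, 12, 6, 4, 10]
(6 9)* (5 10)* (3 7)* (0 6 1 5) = (0 6 9 1 5 10)(3 7) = [6, 5, 2, 7, 4, 10, 9, 3, 8, 1, 0]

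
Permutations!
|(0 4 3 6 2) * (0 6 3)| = |(0 4)(2 6)| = 2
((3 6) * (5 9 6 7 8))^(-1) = ((3 7 8 5 9 6))^(-1) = (3 6 9 5 8 7)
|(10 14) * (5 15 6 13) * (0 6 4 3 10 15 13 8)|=30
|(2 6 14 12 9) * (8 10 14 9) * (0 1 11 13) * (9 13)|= |(0 1 11 9 2 6 13)(8 10 14 12)|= 28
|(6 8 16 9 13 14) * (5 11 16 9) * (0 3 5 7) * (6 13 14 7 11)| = 18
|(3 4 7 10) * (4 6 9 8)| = 7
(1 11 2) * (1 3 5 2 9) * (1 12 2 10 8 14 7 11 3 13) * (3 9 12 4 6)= (1 9 4 6 3 5 10 8 14 7 11 12 2 13)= [0, 9, 13, 5, 6, 10, 3, 11, 14, 4, 8, 12, 2, 1, 7]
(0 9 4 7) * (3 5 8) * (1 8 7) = [9, 8, 2, 5, 1, 7, 6, 0, 3, 4] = (0 9 4 1 8 3 5 7)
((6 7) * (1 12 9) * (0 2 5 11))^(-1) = ((0 2 5 11)(1 12 9)(6 7))^(-1) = (0 11 5 2)(1 9 12)(6 7)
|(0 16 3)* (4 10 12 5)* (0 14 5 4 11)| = 6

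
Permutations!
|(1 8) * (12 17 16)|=6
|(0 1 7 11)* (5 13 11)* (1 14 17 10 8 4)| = |(0 14 17 10 8 4 1 7 5 13 11)| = 11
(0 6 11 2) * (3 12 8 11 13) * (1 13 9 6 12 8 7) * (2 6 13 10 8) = (0 12 7 1 10 8 11 6 9 13 3 2) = [12, 10, 0, 2, 4, 5, 9, 1, 11, 13, 8, 6, 7, 3]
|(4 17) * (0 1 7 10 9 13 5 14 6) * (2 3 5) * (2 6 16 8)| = 42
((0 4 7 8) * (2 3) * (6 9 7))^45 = ((0 4 6 9 7 8)(2 3))^45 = (0 9)(2 3)(4 7)(6 8)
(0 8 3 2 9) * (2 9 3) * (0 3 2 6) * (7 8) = (0 7 8 6)(3 9) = [7, 1, 2, 9, 4, 5, 0, 8, 6, 3]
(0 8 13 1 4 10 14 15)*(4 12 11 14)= (0 8 13 1 12 11 14 15)(4 10)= [8, 12, 2, 3, 10, 5, 6, 7, 13, 9, 4, 14, 11, 1, 15, 0]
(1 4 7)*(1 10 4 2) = [0, 2, 1, 3, 7, 5, 6, 10, 8, 9, 4] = (1 2)(4 7 10)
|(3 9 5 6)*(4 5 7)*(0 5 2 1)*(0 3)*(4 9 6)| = |(0 5 4 2 1 3 6)(7 9)| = 14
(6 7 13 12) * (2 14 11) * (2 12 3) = (2 14 11 12 6 7 13 3) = [0, 1, 14, 2, 4, 5, 7, 13, 8, 9, 10, 12, 6, 3, 11]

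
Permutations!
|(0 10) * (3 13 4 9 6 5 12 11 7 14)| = 10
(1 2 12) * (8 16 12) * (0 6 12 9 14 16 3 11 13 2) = [6, 0, 8, 11, 4, 5, 12, 7, 3, 14, 10, 13, 1, 2, 16, 15, 9] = (0 6 12 1)(2 8 3 11 13)(9 14 16)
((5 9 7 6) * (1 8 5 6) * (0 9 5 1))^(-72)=((0 9 7)(1 8))^(-72)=(9)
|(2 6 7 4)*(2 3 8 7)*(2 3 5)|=7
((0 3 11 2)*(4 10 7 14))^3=(0 2 11 3)(4 14 7 10)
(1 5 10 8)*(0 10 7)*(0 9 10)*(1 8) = [0, 5, 2, 3, 4, 7, 6, 9, 8, 10, 1] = (1 5 7 9 10)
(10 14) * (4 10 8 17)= (4 10 14 8 17)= [0, 1, 2, 3, 10, 5, 6, 7, 17, 9, 14, 11, 12, 13, 8, 15, 16, 4]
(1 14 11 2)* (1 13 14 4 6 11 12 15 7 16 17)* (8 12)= (1 4 6 11 2 13 14 8 12 15 7 16 17)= [0, 4, 13, 3, 6, 5, 11, 16, 12, 9, 10, 2, 15, 14, 8, 7, 17, 1]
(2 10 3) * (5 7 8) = (2 10 3)(5 7 8) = [0, 1, 10, 2, 4, 7, 6, 8, 5, 9, 3]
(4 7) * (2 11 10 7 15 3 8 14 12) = (2 11 10 7 4 15 3 8 14 12) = [0, 1, 11, 8, 15, 5, 6, 4, 14, 9, 7, 10, 2, 13, 12, 3]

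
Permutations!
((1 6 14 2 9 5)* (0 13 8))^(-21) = (1 2)(5 14)(6 9)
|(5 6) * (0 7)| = 2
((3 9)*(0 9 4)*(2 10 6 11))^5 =((0 9 3 4)(2 10 6 11))^5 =(0 9 3 4)(2 10 6 11)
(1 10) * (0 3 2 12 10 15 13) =[3, 15, 12, 2, 4, 5, 6, 7, 8, 9, 1, 11, 10, 0, 14, 13] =(0 3 2 12 10 1 15 13)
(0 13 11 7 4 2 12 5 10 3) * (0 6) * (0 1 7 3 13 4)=(0 4 2 12 5 10 13 11 3 6 1 7)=[4, 7, 12, 6, 2, 10, 1, 0, 8, 9, 13, 3, 5, 11]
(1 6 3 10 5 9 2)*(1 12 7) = (1 6 3 10 5 9 2 12 7) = [0, 6, 12, 10, 4, 9, 3, 1, 8, 2, 5, 11, 7]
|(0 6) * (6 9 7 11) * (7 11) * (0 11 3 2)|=|(0 9 3 2)(6 11)|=4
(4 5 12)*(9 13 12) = [0, 1, 2, 3, 5, 9, 6, 7, 8, 13, 10, 11, 4, 12] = (4 5 9 13 12)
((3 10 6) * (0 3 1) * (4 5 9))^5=(10)(4 9 5)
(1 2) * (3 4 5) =(1 2)(3 4 5) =[0, 2, 1, 4, 5, 3]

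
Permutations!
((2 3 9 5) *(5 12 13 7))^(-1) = (2 5 7 13 12 9 3)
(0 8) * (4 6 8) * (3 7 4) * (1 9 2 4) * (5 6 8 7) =(0 3 5 6 7 1 9 2 4 8) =[3, 9, 4, 5, 8, 6, 7, 1, 0, 2]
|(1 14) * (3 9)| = |(1 14)(3 9)| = 2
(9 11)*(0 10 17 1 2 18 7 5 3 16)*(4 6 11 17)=(0 10 4 6 11 9 17 1 2 18 7 5 3 16)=[10, 2, 18, 16, 6, 3, 11, 5, 8, 17, 4, 9, 12, 13, 14, 15, 0, 1, 7]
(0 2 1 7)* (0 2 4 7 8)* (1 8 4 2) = [2, 4, 8, 3, 7, 5, 6, 1, 0] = (0 2 8)(1 4 7)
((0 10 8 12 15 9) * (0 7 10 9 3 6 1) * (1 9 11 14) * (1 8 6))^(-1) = (0 1 3 15 12 8 14 11)(6 10 7 9)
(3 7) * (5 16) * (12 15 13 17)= [0, 1, 2, 7, 4, 16, 6, 3, 8, 9, 10, 11, 15, 17, 14, 13, 5, 12]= (3 7)(5 16)(12 15 13 17)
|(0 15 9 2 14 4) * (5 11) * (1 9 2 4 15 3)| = |(0 3 1 9 4)(2 14 15)(5 11)| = 30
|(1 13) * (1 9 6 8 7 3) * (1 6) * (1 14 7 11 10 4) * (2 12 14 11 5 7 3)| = 24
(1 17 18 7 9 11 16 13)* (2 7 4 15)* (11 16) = (1 17 18 4 15 2 7 9 16 13) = [0, 17, 7, 3, 15, 5, 6, 9, 8, 16, 10, 11, 12, 1, 14, 2, 13, 18, 4]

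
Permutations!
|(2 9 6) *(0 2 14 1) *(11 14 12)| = 8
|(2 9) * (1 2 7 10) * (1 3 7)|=3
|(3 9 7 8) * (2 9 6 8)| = |(2 9 7)(3 6 8)| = 3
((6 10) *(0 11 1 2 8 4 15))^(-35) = (15)(6 10)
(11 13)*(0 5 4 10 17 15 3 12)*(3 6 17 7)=(0 5 4 10 7 3 12)(6 17 15)(11 13)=[5, 1, 2, 12, 10, 4, 17, 3, 8, 9, 7, 13, 0, 11, 14, 6, 16, 15]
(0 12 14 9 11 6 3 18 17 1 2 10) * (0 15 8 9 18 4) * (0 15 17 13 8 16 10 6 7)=(0 12 14 18 13 8 9 11 7)(1 2 6 3 4 15 16 10 17)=[12, 2, 6, 4, 15, 5, 3, 0, 9, 11, 17, 7, 14, 8, 18, 16, 10, 1, 13]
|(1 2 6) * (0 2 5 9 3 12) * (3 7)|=|(0 2 6 1 5 9 7 3 12)|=9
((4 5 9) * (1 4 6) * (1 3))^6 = ((1 4 5 9 6 3))^6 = (9)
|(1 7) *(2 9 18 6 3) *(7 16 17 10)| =5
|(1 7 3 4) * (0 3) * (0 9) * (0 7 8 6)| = |(0 3 4 1 8 6)(7 9)| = 6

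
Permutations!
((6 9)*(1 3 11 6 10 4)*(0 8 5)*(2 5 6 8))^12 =((0 2 5)(1 3 11 8 6 9 10 4))^12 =(1 6)(3 9)(4 8)(10 11)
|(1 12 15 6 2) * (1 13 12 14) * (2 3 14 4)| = |(1 4 2 13 12 15 6 3 14)| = 9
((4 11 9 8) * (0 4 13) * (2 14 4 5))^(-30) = (0 9 14)(2 13 11)(4 5 8)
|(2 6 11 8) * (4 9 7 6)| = |(2 4 9 7 6 11 8)| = 7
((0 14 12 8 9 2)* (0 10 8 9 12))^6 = ((0 14)(2 10 8 12 9))^6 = (14)(2 10 8 12 9)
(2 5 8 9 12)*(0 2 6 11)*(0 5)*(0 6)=[2, 1, 6, 3, 4, 8, 11, 7, 9, 12, 10, 5, 0]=(0 2 6 11 5 8 9 12)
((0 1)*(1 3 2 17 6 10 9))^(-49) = ((0 3 2 17 6 10 9 1))^(-49) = (0 1 9 10 6 17 2 3)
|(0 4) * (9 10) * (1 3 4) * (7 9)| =|(0 1 3 4)(7 9 10)| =12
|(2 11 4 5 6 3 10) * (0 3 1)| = 9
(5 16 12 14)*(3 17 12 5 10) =(3 17 12 14 10)(5 16) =[0, 1, 2, 17, 4, 16, 6, 7, 8, 9, 3, 11, 14, 13, 10, 15, 5, 12]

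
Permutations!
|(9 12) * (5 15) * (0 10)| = 2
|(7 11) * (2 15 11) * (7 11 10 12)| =|(2 15 10 12 7)| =5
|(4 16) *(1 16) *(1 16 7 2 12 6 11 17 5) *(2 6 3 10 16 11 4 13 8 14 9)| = |(1 7 6 4 11 17 5)(2 12 3 10 16 13 8 14 9)| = 63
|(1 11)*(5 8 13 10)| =|(1 11)(5 8 13 10)| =4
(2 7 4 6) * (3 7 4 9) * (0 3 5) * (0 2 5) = [3, 1, 4, 7, 6, 2, 5, 9, 8, 0] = (0 3 7 9)(2 4 6 5)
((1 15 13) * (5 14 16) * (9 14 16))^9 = ((1 15 13)(5 16)(9 14))^9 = (5 16)(9 14)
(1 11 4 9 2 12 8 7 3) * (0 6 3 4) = [6, 11, 12, 1, 9, 5, 3, 4, 7, 2, 10, 0, 8] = (0 6 3 1 11)(2 12 8 7 4 9)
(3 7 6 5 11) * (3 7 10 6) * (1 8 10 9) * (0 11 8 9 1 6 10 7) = [11, 9, 2, 1, 4, 8, 5, 3, 7, 6, 10, 0] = (0 11)(1 9 6 5 8 7 3)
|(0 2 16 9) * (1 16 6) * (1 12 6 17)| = |(0 2 17 1 16 9)(6 12)| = 6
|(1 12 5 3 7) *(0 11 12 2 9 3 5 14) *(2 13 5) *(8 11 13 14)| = 9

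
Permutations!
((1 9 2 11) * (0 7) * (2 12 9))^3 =((0 7)(1 2 11)(9 12))^3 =(0 7)(9 12)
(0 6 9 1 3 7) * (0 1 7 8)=(0 6 9 7 1 3 8)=[6, 3, 2, 8, 4, 5, 9, 1, 0, 7]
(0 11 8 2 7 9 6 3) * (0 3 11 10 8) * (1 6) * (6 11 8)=[10, 11, 7, 3, 4, 5, 8, 9, 2, 1, 6, 0]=(0 10 6 8 2 7 9 1 11)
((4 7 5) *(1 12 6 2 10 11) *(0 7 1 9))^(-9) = (0 5 1 6 10 9 7 4 12 2 11)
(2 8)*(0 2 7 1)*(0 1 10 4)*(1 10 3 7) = (0 2 8 1 10 4)(3 7) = [2, 10, 8, 7, 0, 5, 6, 3, 1, 9, 4]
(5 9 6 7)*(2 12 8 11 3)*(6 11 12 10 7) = (2 10 7 5 9 11 3)(8 12) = [0, 1, 10, 2, 4, 9, 6, 5, 12, 11, 7, 3, 8]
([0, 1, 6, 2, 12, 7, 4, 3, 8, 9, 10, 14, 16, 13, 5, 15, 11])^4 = [0, 1, 16, 12, 14, 6, 11, 4, 8, 9, 10, 3, 5, 13, 2, 15, 7]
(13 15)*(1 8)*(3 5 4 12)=(1 8)(3 5 4 12)(13 15)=[0, 8, 2, 5, 12, 4, 6, 7, 1, 9, 10, 11, 3, 15, 14, 13]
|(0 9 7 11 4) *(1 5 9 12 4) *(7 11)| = |(0 12 4)(1 5 9 11)| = 12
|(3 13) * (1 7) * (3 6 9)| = |(1 7)(3 13 6 9)| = 4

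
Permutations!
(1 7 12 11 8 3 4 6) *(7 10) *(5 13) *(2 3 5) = (1 10 7 12 11 8 5 13 2 3 4 6) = [0, 10, 3, 4, 6, 13, 1, 12, 5, 9, 7, 8, 11, 2]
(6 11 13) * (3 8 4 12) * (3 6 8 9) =(3 9)(4 12 6 11 13 8) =[0, 1, 2, 9, 12, 5, 11, 7, 4, 3, 10, 13, 6, 8]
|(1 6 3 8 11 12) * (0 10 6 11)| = 15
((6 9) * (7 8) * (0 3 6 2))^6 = (0 3 6 9 2)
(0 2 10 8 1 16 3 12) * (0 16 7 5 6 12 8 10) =[2, 7, 0, 8, 4, 6, 12, 5, 1, 9, 10, 11, 16, 13, 14, 15, 3] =(0 2)(1 7 5 6 12 16 3 8)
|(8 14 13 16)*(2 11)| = 4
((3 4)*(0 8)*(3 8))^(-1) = ((0 3 4 8))^(-1) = (0 8 4 3)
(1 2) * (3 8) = (1 2)(3 8) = [0, 2, 1, 8, 4, 5, 6, 7, 3]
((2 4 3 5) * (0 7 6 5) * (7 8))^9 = (0 8 7 6 5 2 4 3)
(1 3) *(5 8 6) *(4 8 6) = (1 3)(4 8)(5 6) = [0, 3, 2, 1, 8, 6, 5, 7, 4]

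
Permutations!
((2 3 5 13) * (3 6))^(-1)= ((2 6 3 5 13))^(-1)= (2 13 5 3 6)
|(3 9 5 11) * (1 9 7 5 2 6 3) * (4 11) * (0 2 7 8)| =|(0 2 6 3 8)(1 9 7 5 4 11)| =30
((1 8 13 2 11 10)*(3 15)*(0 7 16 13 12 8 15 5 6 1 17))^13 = (0 11 16 17 2 7 10 13)(1 5 15 6 3)(8 12)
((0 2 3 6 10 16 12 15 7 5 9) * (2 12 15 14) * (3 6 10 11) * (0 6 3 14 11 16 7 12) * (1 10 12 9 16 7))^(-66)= (16)(2 14 11 12 3)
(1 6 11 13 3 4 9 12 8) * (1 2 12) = (1 6 11 13 3 4 9)(2 12 8) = [0, 6, 12, 4, 9, 5, 11, 7, 2, 1, 10, 13, 8, 3]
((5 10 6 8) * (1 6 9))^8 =((1 6 8 5 10 9))^8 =(1 8 10)(5 9 6)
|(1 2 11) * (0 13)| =6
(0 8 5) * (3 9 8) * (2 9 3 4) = (0 4 2 9 8 5) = [4, 1, 9, 3, 2, 0, 6, 7, 5, 8]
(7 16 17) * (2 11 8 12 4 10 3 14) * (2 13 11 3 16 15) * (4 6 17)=(2 3 14 13 11 8 12 6 17 7 15)(4 10 16)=[0, 1, 3, 14, 10, 5, 17, 15, 12, 9, 16, 8, 6, 11, 13, 2, 4, 7]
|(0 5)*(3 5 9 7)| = |(0 9 7 3 5)| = 5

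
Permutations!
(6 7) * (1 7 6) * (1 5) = (1 7 5) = [0, 7, 2, 3, 4, 1, 6, 5]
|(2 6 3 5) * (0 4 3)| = 6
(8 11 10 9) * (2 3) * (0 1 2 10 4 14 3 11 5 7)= [1, 2, 11, 10, 14, 7, 6, 0, 5, 8, 9, 4, 12, 13, 3]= (0 1 2 11 4 14 3 10 9 8 5 7)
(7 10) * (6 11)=(6 11)(7 10)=[0, 1, 2, 3, 4, 5, 11, 10, 8, 9, 7, 6]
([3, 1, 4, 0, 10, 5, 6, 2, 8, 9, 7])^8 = (10)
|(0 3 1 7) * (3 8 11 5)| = |(0 8 11 5 3 1 7)| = 7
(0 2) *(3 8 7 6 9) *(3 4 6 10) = (0 2)(3 8 7 10)(4 6 9) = [2, 1, 0, 8, 6, 5, 9, 10, 7, 4, 3]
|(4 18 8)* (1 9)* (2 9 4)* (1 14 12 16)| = 9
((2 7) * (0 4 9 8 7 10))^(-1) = (0 10 2 7 8 9 4)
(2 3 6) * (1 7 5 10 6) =(1 7 5 10 6 2 3) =[0, 7, 3, 1, 4, 10, 2, 5, 8, 9, 6]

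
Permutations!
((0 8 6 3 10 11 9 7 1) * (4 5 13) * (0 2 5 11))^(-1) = (0 10 3 6 8)(1 7 9 11 4 13 5 2)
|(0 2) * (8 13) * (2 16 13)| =5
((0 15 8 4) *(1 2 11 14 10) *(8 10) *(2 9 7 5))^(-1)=((0 15 10 1 9 7 5 2 11 14 8 4))^(-1)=(0 4 8 14 11 2 5 7 9 1 10 15)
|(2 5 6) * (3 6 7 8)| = 6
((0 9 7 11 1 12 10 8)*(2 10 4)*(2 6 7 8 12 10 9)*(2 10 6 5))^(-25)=(0 8 9 2 5 4 12 10)(1 11 7 6)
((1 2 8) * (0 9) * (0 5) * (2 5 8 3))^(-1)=(0 5 1 8 9)(2 3)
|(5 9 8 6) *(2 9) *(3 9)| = 6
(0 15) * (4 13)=(0 15)(4 13)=[15, 1, 2, 3, 13, 5, 6, 7, 8, 9, 10, 11, 12, 4, 14, 0]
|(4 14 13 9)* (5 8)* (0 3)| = 4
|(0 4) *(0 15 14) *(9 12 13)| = 12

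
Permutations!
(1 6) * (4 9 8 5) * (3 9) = [0, 6, 2, 9, 3, 4, 1, 7, 5, 8] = (1 6)(3 9 8 5 4)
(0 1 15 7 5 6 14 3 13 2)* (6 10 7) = (0 1 15 6 14 3 13 2)(5 10 7) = [1, 15, 0, 13, 4, 10, 14, 5, 8, 9, 7, 11, 12, 2, 3, 6]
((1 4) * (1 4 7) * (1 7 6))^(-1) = (7)(1 6)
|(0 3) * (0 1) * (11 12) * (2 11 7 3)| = |(0 2 11 12 7 3 1)| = 7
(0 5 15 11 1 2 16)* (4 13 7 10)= (0 5 15 11 1 2 16)(4 13 7 10)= [5, 2, 16, 3, 13, 15, 6, 10, 8, 9, 4, 1, 12, 7, 14, 11, 0]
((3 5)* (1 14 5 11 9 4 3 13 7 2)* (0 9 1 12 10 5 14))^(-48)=((14)(0 9 4 3 11 1)(2 12 10 5 13 7))^(-48)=(14)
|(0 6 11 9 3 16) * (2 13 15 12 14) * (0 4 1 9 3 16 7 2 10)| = |(0 6 11 3 7 2 13 15 12 14 10)(1 9 16 4)| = 44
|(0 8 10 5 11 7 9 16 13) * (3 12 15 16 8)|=6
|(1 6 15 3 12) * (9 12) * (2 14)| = 6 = |(1 6 15 3 9 12)(2 14)|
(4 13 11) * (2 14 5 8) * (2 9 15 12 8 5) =(2 14)(4 13 11)(8 9 15 12) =[0, 1, 14, 3, 13, 5, 6, 7, 9, 15, 10, 4, 8, 11, 2, 12]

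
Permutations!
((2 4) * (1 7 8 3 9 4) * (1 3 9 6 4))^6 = ((1 7 8 9)(2 3 6 4))^6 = (1 8)(2 6)(3 4)(7 9)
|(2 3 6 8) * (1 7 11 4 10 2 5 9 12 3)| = |(1 7 11 4 10 2)(3 6 8 5 9 12)| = 6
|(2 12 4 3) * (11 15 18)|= 12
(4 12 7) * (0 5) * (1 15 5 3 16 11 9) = (0 3 16 11 9 1 15 5)(4 12 7) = [3, 15, 2, 16, 12, 0, 6, 4, 8, 1, 10, 9, 7, 13, 14, 5, 11]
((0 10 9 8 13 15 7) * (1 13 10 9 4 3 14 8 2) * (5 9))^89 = ((0 5 9 2 1 13 15 7)(3 14 8 10 4))^89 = (0 5 9 2 1 13 15 7)(3 4 10 8 14)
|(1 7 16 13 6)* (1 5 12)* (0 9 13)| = |(0 9 13 6 5 12 1 7 16)| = 9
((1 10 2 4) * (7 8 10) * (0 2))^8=(0 2 4 1 7 8 10)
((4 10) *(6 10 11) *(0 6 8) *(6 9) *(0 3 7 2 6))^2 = (2 10 11 3)(4 8 7 6) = ((0 9)(2 6 10 4 11 8 3 7))^2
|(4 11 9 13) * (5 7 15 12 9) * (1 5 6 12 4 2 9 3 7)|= 42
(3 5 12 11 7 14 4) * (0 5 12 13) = (0 5 13)(3 12 11 7 14 4) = [5, 1, 2, 12, 3, 13, 6, 14, 8, 9, 10, 7, 11, 0, 4]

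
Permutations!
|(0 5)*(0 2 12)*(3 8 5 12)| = 4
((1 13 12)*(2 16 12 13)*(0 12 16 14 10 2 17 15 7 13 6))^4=((0 12 1 17 15 7 13 6)(2 14 10))^4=(0 15)(1 13)(2 14 10)(6 17)(7 12)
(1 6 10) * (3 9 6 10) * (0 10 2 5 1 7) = (0 10 7)(1 2 5)(3 9 6) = [10, 2, 5, 9, 4, 1, 3, 0, 8, 6, 7]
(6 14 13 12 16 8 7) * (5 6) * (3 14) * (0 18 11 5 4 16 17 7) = (0 18 11 5 6 3 14 13 12 17 7 4 16 8) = [18, 1, 2, 14, 16, 6, 3, 4, 0, 9, 10, 5, 17, 12, 13, 15, 8, 7, 11]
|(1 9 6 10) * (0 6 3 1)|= 3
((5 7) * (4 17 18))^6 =((4 17 18)(5 7))^6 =(18)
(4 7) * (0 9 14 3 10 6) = (0 9 14 3 10 6)(4 7) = [9, 1, 2, 10, 7, 5, 0, 4, 8, 14, 6, 11, 12, 13, 3]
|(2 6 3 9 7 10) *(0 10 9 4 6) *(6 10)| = 6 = |(0 6 3 4 10 2)(7 9)|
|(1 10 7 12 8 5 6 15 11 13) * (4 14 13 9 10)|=|(1 4 14 13)(5 6 15 11 9 10 7 12 8)|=36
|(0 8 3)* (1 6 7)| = 3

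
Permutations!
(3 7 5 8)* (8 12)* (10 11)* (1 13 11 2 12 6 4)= (1 13 11 10 2 12 8 3 7 5 6 4)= [0, 13, 12, 7, 1, 6, 4, 5, 3, 9, 2, 10, 8, 11]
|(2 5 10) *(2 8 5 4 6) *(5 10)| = |(2 4 6)(8 10)| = 6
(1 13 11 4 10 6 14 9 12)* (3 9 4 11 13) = [0, 3, 2, 9, 10, 5, 14, 7, 8, 12, 6, 11, 1, 13, 4] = (1 3 9 12)(4 10 6 14)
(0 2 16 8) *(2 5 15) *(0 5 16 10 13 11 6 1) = [16, 0, 10, 3, 4, 15, 1, 7, 5, 9, 13, 6, 12, 11, 14, 2, 8] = (0 16 8 5 15 2 10 13 11 6 1)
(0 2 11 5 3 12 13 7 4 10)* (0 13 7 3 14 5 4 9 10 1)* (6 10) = (0 2 11 4 1)(3 12 7 9 6 10 13)(5 14) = [2, 0, 11, 12, 1, 14, 10, 9, 8, 6, 13, 4, 7, 3, 5]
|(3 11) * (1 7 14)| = |(1 7 14)(3 11)| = 6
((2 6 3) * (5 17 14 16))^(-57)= ((2 6 3)(5 17 14 16))^(-57)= (5 16 14 17)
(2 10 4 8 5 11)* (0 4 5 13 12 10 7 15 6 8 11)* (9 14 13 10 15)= (0 4 11 2 7 9 14 13 12 15 6 8 10 5)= [4, 1, 7, 3, 11, 0, 8, 9, 10, 14, 5, 2, 15, 12, 13, 6]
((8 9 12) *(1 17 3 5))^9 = (1 17 3 5)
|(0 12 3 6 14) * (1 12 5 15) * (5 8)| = 9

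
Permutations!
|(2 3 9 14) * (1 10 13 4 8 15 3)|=|(1 10 13 4 8 15 3 9 14 2)|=10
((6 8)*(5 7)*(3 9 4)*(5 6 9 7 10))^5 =(3 4 9 8 6 7)(5 10) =((3 7 6 8 9 4)(5 10))^5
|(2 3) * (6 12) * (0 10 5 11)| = 4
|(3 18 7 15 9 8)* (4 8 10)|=|(3 18 7 15 9 10 4 8)|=8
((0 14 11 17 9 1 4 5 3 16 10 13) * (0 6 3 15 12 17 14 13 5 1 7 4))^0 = ((0 13 6 3 16 10 5 15 12 17 9 7 4 1)(11 14))^0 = (17)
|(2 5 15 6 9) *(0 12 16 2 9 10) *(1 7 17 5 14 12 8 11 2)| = |(0 8 11 2 14 12 16 1 7 17 5 15 6 10)| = 14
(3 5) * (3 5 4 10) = (3 4 10) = [0, 1, 2, 4, 10, 5, 6, 7, 8, 9, 3]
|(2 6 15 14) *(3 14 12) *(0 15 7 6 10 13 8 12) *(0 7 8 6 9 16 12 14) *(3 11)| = |(0 15 7 9 16 12 11 3)(2 10 13 6 8 14)| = 24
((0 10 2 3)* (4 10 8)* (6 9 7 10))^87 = (0 10 6)(2 9 8)(3 7 4)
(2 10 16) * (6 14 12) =(2 10 16)(6 14 12) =[0, 1, 10, 3, 4, 5, 14, 7, 8, 9, 16, 11, 6, 13, 12, 15, 2]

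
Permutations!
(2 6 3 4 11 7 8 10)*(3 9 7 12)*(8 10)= (2 6 9 7 10)(3 4 11 12)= [0, 1, 6, 4, 11, 5, 9, 10, 8, 7, 2, 12, 3]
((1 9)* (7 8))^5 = ((1 9)(7 8))^5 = (1 9)(7 8)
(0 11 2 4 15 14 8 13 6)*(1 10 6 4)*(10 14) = (0 11 2 1 14 8 13 4 15 10 6) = [11, 14, 1, 3, 15, 5, 0, 7, 13, 9, 6, 2, 12, 4, 8, 10]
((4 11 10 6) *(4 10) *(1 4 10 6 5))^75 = (11)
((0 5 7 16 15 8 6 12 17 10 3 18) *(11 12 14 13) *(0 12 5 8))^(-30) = (18)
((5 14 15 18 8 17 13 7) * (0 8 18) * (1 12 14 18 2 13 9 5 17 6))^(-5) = (0 6 12 15 8 1 14)(2 7 9 18 13 17 5)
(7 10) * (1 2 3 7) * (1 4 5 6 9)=[0, 2, 3, 7, 5, 6, 9, 10, 8, 1, 4]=(1 2 3 7 10 4 5 6 9)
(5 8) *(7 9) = (5 8)(7 9) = [0, 1, 2, 3, 4, 8, 6, 9, 5, 7]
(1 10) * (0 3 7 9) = (0 3 7 9)(1 10) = [3, 10, 2, 7, 4, 5, 6, 9, 8, 0, 1]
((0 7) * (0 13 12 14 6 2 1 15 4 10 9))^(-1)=((0 7 13 12 14 6 2 1 15 4 10 9))^(-1)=(0 9 10 4 15 1 2 6 14 12 13 7)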